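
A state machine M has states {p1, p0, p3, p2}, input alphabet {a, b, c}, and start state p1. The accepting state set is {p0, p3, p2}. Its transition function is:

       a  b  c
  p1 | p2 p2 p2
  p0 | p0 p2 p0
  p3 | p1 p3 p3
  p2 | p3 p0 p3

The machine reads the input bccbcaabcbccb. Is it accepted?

start at p1
read 'b': p1 → p2
read 'c': p2 → p3
read 'c': p3 → p3
read 'b': p3 → p3
read 'c': p3 → p3
read 'a': p3 → p1
read 'a': p1 → p2
read 'b': p2 → p0
read 'c': p0 → p0
read 'b': p0 → p2
read 'c': p2 → p3
read 'c': p3 → p3
read 'b': p3 → p3
End state p3 is accepting.

Yes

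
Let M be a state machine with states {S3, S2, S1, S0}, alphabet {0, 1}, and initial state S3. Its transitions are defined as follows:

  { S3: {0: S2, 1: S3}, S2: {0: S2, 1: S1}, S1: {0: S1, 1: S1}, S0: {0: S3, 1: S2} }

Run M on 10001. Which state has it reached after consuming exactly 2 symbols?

S3 → S3 → S2
After 2 symbols: S2.

S2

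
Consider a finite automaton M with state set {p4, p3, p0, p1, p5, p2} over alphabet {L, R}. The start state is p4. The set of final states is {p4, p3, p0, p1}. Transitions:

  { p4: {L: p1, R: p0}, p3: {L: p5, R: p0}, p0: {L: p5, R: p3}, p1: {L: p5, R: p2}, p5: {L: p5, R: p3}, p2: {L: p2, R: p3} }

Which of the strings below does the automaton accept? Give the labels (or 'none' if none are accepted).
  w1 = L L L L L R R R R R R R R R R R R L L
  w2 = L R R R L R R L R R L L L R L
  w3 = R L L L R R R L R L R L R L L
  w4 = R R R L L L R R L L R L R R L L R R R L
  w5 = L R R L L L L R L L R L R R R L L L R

w1: p4 → p1 → p5 → p5 → p5 → p5 → p3 → p0 → p3 → p0 → p3 → p0 → p3 → p0 → p3 → p0 → p3 → p0 → p5 → p5  → end p5, rejected
w2: p4 → p1 → p2 → p3 → p0 → p5 → p3 → p0 → p5 → p3 → p0 → p5 → p5 → p5 → p3 → p5  → end p5, rejected
w3: p4 → p0 → p5 → p5 → p5 → p3 → p0 → p3 → p5 → p3 → p5 → p3 → p5 → p3 → p5 → p5  → end p5, rejected
w4: p4 → p0 → p3 → p0 → p5 → p5 → p5 → p3 → p0 → p5 → p5 → p3 → p5 → p3 → p0 → p5 → p5 → p3 → p0 → p3 → p5  → end p5, rejected
w5: p4 → p1 → p2 → p3 → p5 → p5 → p5 → p5 → p3 → p5 → p5 → p3 → p5 → p3 → p0 → p3 → p5 → p5 → p5 → p3  → end p3, accepted

w5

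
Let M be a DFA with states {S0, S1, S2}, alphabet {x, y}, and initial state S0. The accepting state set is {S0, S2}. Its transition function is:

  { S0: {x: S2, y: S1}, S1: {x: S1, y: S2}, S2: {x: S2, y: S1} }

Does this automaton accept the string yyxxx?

start at S0
read 'y': S0 → S1
read 'y': S1 → S2
read 'x': S2 → S2
read 'x': S2 → S2
read 'x': S2 → S2
End state S2 is accepting.

Yes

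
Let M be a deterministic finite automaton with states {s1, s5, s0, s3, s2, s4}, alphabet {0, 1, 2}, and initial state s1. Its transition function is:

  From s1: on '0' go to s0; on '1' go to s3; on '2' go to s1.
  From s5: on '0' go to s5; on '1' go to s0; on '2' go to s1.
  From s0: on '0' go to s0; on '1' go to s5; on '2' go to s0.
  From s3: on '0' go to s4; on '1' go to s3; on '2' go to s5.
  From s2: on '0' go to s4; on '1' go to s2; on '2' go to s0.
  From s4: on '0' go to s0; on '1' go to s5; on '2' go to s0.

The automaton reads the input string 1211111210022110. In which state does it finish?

Trace: s1 -1-> s3 -2-> s5 -1-> s0 -1-> s5 -1-> s0 -1-> s5 -1-> s0 -2-> s0 -1-> s5 -0-> s5 -0-> s5 -2-> s1 -2-> s1 -1-> s3 -1-> s3 -0-> s4

s4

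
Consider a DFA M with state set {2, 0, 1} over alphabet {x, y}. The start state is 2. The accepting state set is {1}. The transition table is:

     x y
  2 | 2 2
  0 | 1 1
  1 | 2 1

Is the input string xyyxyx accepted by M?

Trace: 2 -x-> 2 -y-> 2 -y-> 2 -x-> 2 -y-> 2 -x-> 2
End state 2 is not accepting.

No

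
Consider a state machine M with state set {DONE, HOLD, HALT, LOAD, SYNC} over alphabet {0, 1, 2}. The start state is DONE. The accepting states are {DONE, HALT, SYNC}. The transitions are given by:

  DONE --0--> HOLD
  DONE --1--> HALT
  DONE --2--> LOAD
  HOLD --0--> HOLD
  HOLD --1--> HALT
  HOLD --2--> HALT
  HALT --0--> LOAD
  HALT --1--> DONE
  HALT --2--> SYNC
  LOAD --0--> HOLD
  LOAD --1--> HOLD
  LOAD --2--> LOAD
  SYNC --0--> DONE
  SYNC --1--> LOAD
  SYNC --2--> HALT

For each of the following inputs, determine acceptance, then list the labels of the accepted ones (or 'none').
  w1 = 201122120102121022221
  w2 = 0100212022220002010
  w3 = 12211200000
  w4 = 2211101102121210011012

w1:
  start at DONE
  read '2': DONE → LOAD
  read '0': LOAD → HOLD
  read '1': HOLD → HALT
  read '1': HALT → DONE
  read '2': DONE → LOAD
  read '2': LOAD → LOAD
  read '1': LOAD → HOLD
  read '2': HOLD → HALT
  read '0': HALT → LOAD
  read '1': LOAD → HOLD
  read '0': HOLD → HOLD
  read '2': HOLD → HALT
  read '1': HALT → DONE
  read '2': DONE → LOAD
  read '1': LOAD → HOLD
  read '0': HOLD → HOLD
  read '2': HOLD → HALT
  read '2': HALT → SYNC
  read '2': SYNC → HALT
  read '2': HALT → SYNC
  read '1': SYNC → LOAD
  end LOAD, rejected
w2:
  start at DONE
  read '0': DONE → HOLD
  read '1': HOLD → HALT
  read '0': HALT → LOAD
  read '0': LOAD → HOLD
  read '2': HOLD → HALT
  read '1': HALT → DONE
  read '2': DONE → LOAD
  read '0': LOAD → HOLD
  read '2': HOLD → HALT
  read '2': HALT → SYNC
  read '2': SYNC → HALT
  read '2': HALT → SYNC
  read '0': SYNC → DONE
  read '0': DONE → HOLD
  read '0': HOLD → HOLD
  read '2': HOLD → HALT
  read '0': HALT → LOAD
  read '1': LOAD → HOLD
  read '0': HOLD → HOLD
  end HOLD, rejected
w3:
  start at DONE
  read '1': DONE → HALT
  read '2': HALT → SYNC
  read '2': SYNC → HALT
  read '1': HALT → DONE
  read '1': DONE → HALT
  read '2': HALT → SYNC
  read '0': SYNC → DONE
  read '0': DONE → HOLD
  read '0': HOLD → HOLD
  read '0': HOLD → HOLD
  read '0': HOLD → HOLD
  end HOLD, rejected
w4:
  start at DONE
  read '2': DONE → LOAD
  read '2': LOAD → LOAD
  read '1': LOAD → HOLD
  read '1': HOLD → HALT
  read '1': HALT → DONE
  read '0': DONE → HOLD
  read '1': HOLD → HALT
  read '1': HALT → DONE
  read '0': DONE → HOLD
  read '2': HOLD → HALT
  read '1': HALT → DONE
  read '2': DONE → LOAD
  read '1': LOAD → HOLD
  read '2': HOLD → HALT
  read '1': HALT → DONE
  read '0': DONE → HOLD
  read '0': HOLD → HOLD
  read '1': HOLD → HALT
  read '1': HALT → DONE
  read '0': DONE → HOLD
  read '1': HOLD → HALT
  read '2': HALT → SYNC
  end SYNC, accepted

w4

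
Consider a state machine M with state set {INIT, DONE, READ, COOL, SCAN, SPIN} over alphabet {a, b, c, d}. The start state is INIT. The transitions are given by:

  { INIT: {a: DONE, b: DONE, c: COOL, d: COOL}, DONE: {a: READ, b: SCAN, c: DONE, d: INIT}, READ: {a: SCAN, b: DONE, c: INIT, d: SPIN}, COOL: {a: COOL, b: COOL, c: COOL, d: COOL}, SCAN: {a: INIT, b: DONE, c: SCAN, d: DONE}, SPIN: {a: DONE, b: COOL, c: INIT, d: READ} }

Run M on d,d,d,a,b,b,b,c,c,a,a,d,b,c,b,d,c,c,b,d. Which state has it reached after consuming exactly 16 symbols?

Trace: INIT -d-> COOL -d-> COOL -d-> COOL -a-> COOL -b-> COOL -b-> COOL -b-> COOL -c-> COOL -c-> COOL -a-> COOL -a-> COOL -d-> COOL -b-> COOL -c-> COOL -b-> COOL -d-> COOL
After 16 symbols: COOL.

COOL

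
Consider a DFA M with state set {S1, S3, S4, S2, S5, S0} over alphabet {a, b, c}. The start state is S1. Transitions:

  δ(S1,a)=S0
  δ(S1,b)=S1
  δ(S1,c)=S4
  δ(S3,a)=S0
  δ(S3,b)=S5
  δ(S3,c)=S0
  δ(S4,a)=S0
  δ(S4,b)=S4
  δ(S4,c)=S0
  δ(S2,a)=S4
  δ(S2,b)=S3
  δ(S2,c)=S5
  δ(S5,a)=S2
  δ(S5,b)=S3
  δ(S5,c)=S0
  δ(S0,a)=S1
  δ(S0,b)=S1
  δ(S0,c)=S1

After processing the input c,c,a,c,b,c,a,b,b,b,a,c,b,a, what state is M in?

Trace: S1 -c-> S4 -c-> S0 -a-> S1 -c-> S4 -b-> S4 -c-> S0 -a-> S1 -b-> S1 -b-> S1 -b-> S1 -a-> S0 -c-> S1 -b-> S1 -a-> S0

S0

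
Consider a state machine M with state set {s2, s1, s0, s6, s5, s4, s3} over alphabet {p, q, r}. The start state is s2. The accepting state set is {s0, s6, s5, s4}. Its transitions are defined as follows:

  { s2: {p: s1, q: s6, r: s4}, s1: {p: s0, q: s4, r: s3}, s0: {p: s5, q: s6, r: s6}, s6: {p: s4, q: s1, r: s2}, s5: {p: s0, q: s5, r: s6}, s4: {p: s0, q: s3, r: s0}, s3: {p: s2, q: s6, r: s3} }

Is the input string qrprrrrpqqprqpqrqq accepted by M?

start at s2
read 'q': s2 → s6
read 'r': s6 → s2
read 'p': s2 → s1
read 'r': s1 → s3
read 'r': s3 → s3
read 'r': s3 → s3
read 'r': s3 → s3
read 'p': s3 → s2
read 'q': s2 → s6
read 'q': s6 → s1
read 'p': s1 → s0
read 'r': s0 → s6
read 'q': s6 → s1
read 'p': s1 → s0
read 'q': s0 → s6
read 'r': s6 → s2
read 'q': s2 → s6
read 'q': s6 → s1
End state s1 is not accepting.

No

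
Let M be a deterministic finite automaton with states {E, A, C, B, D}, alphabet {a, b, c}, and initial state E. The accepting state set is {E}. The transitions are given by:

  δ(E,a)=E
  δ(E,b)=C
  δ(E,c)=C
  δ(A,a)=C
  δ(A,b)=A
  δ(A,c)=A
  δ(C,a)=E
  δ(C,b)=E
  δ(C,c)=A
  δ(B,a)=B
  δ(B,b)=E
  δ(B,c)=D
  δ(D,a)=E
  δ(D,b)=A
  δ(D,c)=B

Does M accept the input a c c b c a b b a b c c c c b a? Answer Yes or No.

No

Trace: E -a-> E -c-> C -c-> A -b-> A -c-> A -a-> C -b-> E -b-> C -a-> E -b-> C -c-> A -c-> A -c-> A -c-> A -b-> A -a-> C
End state C is not accepting.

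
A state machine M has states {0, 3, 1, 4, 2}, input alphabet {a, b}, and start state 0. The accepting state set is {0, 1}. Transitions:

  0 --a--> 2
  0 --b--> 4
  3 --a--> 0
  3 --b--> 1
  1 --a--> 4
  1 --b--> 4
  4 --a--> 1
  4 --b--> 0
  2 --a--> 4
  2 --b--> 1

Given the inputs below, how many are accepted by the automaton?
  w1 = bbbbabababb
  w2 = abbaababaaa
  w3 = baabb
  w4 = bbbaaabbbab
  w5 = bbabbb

1

w1:
  start at 0
  read 'b': 0 → 4
  read 'b': 4 → 0
  read 'b': 0 → 4
  read 'b': 4 → 0
  read 'a': 0 → 2
  read 'b': 2 → 1
  read 'a': 1 → 4
  read 'b': 4 → 0
  read 'a': 0 → 2
  read 'b': 2 → 1
  read 'b': 1 → 4
  end 4, rejected
w2:
  start at 0
  read 'a': 0 → 2
  read 'b': 2 → 1
  read 'b': 1 → 4
  read 'a': 4 → 1
  read 'a': 1 → 4
  read 'b': 4 → 0
  read 'a': 0 → 2
  read 'b': 2 → 1
  read 'a': 1 → 4
  read 'a': 4 → 1
  read 'a': 1 → 4
  end 4, rejected
w3:
  start at 0
  read 'b': 0 → 4
  read 'a': 4 → 1
  read 'a': 1 → 4
  read 'b': 4 → 0
  read 'b': 0 → 4
  end 4, rejected
w4:
  start at 0
  read 'b': 0 → 4
  read 'b': 4 → 0
  read 'b': 0 → 4
  read 'a': 4 → 1
  read 'a': 1 → 4
  read 'a': 4 → 1
  read 'b': 1 → 4
  read 'b': 4 → 0
  read 'b': 0 → 4
  read 'a': 4 → 1
  read 'b': 1 → 4
  end 4, rejected
w5:
  start at 0
  read 'b': 0 → 4
  read 'b': 4 → 0
  read 'a': 0 → 2
  read 'b': 2 → 1
  read 'b': 1 → 4
  read 'b': 4 → 0
  end 0, accepted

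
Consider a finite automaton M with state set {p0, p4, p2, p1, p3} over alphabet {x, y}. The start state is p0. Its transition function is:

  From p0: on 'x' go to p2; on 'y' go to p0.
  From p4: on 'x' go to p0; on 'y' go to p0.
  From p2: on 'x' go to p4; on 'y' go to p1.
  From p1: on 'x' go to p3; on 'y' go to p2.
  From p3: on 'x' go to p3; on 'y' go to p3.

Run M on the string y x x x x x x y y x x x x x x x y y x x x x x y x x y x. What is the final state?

p2

p0 → p0 → p2 → p4 → p0 → p2 → p4 → p0 → p0 → p0 → p2 → p4 → p0 → p2 → p4 → p0 → p2 → p1 → p2 → p4 → p0 → p2 → p4 → p0 → p0 → p2 → p4 → p0 → p2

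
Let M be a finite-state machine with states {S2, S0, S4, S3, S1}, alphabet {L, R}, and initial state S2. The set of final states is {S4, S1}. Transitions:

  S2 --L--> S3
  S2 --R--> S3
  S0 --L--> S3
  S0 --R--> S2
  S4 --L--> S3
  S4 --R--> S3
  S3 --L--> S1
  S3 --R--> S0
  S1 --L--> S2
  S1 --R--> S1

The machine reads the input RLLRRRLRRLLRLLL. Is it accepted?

Trace: S2 -R-> S3 -L-> S1 -L-> S2 -R-> S3 -R-> S0 -R-> S2 -L-> S3 -R-> S0 -R-> S2 -L-> S3 -L-> S1 -R-> S1 -L-> S2 -L-> S3 -L-> S1
End state S1 is accepting.

Yes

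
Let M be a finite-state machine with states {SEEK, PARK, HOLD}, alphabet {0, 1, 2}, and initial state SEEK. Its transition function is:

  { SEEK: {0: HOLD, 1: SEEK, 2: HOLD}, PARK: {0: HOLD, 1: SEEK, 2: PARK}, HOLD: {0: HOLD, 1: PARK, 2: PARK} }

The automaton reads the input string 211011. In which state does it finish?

start at SEEK
read '2': SEEK → HOLD
read '1': HOLD → PARK
read '1': PARK → SEEK
read '0': SEEK → HOLD
read '1': HOLD → PARK
read '1': PARK → SEEK

SEEK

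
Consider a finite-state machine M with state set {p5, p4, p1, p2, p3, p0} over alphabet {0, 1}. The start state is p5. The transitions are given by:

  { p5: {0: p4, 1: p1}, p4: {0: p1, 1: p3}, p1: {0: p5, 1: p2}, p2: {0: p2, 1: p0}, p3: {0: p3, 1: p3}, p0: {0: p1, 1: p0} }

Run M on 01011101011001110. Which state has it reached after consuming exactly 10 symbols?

p3

start at p5
read '0': p5 → p4
read '1': p4 → p3
read '0': p3 → p3
read '1': p3 → p3
read '1': p3 → p3
read '1': p3 → p3
read '0': p3 → p3
read '1': p3 → p3
read '0': p3 → p3
read '1': p3 → p3
After 10 symbols: p3.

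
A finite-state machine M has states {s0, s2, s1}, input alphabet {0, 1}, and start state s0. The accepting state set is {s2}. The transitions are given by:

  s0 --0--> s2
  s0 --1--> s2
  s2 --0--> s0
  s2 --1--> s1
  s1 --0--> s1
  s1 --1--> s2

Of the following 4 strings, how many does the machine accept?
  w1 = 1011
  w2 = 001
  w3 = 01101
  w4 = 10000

3

w1: Trace: s0 -1-> s2 -0-> s0 -1-> s2 -1-> s1  → end s1, rejected
w2: Trace: s0 -0-> s2 -0-> s0 -1-> s2  → end s2, accepted
w3: Trace: s0 -0-> s2 -1-> s1 -1-> s2 -0-> s0 -1-> s2  → end s2, accepted
w4: Trace: s0 -1-> s2 -0-> s0 -0-> s2 -0-> s0 -0-> s2  → end s2, accepted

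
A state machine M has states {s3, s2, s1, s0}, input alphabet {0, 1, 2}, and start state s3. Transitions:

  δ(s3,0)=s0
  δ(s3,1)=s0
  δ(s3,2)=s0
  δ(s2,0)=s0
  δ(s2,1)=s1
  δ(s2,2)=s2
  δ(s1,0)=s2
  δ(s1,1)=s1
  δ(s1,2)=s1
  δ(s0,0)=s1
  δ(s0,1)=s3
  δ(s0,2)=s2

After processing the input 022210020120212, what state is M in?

s1

s3 → s0 → s2 → s2 → s2 → s1 → s2 → s0 → s2 → s0 → s3 → s0 → s1 → s1 → s1 → s1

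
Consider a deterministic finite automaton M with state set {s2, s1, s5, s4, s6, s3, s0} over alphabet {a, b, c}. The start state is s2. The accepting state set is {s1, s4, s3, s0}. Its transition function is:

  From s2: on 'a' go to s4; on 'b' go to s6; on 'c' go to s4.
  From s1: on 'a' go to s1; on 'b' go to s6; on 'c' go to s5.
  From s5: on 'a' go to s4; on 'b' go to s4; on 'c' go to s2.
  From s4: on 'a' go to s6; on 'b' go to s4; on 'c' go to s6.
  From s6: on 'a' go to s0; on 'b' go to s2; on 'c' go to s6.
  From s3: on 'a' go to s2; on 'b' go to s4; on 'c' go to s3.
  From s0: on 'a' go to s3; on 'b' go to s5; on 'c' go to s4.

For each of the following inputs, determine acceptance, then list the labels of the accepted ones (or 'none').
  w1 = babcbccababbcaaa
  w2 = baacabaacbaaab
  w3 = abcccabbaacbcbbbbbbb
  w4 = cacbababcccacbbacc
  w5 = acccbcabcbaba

w1: s2 → s6 → s0 → s5 → s2 → s6 → s6 → s6 → s0 → s5 → s4 → s4 → s4 → s6 → s0 → s3 → s2  → end s2, rejected
w2: s2 → s6 → s0 → s3 → s3 → s2 → s6 → s0 → s3 → s3 → s4 → s6 → s0 → s3 → s4  → end s4, accepted
w3: s2 → s4 → s4 → s6 → s6 → s6 → s0 → s5 → s4 → s6 → s0 → s4 → s4 → s6 → s2 → s6 → s2 → s6 → s2 → s6 → s2  → end s2, rejected
w4: s2 → s4 → s6 → s6 → s2 → s4 → s4 → s6 → s2 → s4 → s6 → s6 → s0 → s4 → s4 → s4 → s6 → s6 → s6  → end s6, rejected
w5: s2 → s4 → s6 → s6 → s6 → s2 → s4 → s6 → s2 → s4 → s4 → s6 → s2 → s4  → end s4, accepted

w2, w5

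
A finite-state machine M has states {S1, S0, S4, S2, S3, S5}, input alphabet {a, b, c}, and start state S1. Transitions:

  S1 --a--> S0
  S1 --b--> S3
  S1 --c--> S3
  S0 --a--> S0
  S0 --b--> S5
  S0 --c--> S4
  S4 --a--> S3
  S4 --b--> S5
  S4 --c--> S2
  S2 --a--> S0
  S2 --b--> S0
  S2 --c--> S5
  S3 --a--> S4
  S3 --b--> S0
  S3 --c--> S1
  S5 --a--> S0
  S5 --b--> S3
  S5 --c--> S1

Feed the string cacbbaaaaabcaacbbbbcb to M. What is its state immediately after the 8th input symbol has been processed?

start at S1
read 'c': S1 → S3
read 'a': S3 → S4
read 'c': S4 → S2
read 'b': S2 → S0
read 'b': S0 → S5
read 'a': S5 → S0
read 'a': S0 → S0
read 'a': S0 → S0
After 8 symbols: S0.

S0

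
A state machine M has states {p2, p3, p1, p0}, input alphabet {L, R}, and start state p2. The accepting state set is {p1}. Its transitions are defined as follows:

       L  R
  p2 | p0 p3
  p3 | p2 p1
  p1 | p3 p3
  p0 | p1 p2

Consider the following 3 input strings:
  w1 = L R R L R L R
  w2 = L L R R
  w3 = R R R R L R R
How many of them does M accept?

w1: Trace: p2 -L-> p0 -R-> p2 -R-> p3 -L-> p2 -R-> p3 -L-> p2 -R-> p3  → end p3, rejected
w2: Trace: p2 -L-> p0 -L-> p1 -R-> p3 -R-> p1  → end p1, accepted
w3: Trace: p2 -R-> p3 -R-> p1 -R-> p3 -R-> p1 -L-> p3 -R-> p1 -R-> p3  → end p3, rejected

1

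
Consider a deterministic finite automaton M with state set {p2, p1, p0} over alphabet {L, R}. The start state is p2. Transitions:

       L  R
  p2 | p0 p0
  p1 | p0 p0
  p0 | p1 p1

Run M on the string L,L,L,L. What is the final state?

p1

p2 → p0 → p1 → p0 → p1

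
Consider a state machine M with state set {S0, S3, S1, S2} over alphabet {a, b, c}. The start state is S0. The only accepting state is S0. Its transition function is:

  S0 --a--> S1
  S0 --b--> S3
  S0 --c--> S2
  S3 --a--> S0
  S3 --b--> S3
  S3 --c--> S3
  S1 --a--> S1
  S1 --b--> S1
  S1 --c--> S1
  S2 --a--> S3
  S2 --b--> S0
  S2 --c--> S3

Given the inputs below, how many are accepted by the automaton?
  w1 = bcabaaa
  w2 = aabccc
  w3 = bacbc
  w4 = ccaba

w1: Trace: S0 -b-> S3 -c-> S3 -a-> S0 -b-> S3 -a-> S0 -a-> S1 -a-> S1  → end S1, rejected
w2: Trace: S0 -a-> S1 -a-> S1 -b-> S1 -c-> S1 -c-> S1 -c-> S1  → end S1, rejected
w3: Trace: S0 -b-> S3 -a-> S0 -c-> S2 -b-> S0 -c-> S2  → end S2, rejected
w4: Trace: S0 -c-> S2 -c-> S3 -a-> S0 -b-> S3 -a-> S0  → end S0, accepted

1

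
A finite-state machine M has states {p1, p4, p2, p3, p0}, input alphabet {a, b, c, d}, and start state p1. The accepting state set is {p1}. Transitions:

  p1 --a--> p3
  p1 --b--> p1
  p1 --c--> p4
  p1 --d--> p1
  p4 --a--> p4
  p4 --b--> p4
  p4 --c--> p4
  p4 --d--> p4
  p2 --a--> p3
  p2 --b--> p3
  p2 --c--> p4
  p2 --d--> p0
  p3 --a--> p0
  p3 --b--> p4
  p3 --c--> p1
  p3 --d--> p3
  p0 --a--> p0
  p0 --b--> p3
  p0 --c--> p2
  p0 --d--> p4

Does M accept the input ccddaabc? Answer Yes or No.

Trace: p1 -c-> p4 -c-> p4 -d-> p4 -d-> p4 -a-> p4 -a-> p4 -b-> p4 -c-> p4
End state p4 is not accepting.

No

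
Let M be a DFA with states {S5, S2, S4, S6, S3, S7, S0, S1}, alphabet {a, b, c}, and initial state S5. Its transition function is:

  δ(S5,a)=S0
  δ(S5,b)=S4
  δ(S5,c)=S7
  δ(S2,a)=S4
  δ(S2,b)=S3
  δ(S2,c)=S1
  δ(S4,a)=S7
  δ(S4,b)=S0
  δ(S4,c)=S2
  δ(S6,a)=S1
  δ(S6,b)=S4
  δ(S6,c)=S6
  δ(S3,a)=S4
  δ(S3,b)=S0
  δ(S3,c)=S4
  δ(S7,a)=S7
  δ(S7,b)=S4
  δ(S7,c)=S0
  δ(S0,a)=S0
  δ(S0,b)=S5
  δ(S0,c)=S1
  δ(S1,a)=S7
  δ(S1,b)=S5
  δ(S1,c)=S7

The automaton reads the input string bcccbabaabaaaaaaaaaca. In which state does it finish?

S0

start at S5
read 'b': S5 → S4
read 'c': S4 → S2
read 'c': S2 → S1
read 'c': S1 → S7
read 'b': S7 → S4
read 'a': S4 → S7
read 'b': S7 → S4
read 'a': S4 → S7
read 'a': S7 → S7
read 'b': S7 → S4
read 'a': S4 → S7
read 'a': S7 → S7
read 'a': S7 → S7
read 'a': S7 → S7
read 'a': S7 → S7
read 'a': S7 → S7
read 'a': S7 → S7
read 'a': S7 → S7
read 'a': S7 → S7
read 'c': S7 → S0
read 'a': S0 → S0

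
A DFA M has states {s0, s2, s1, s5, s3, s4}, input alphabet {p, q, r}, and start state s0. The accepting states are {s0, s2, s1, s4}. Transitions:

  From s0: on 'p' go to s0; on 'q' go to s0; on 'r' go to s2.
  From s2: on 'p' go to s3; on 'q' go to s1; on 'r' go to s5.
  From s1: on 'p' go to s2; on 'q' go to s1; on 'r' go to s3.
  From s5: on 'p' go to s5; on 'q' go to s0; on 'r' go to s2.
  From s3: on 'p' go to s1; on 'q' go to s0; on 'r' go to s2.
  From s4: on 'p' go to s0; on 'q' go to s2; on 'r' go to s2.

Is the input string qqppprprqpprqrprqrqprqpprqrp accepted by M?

Yes

s0 → s0 → s0 → s0 → s0 → s0 → s2 → s3 → s2 → s1 → s2 → s3 → s2 → s1 → s3 → s1 → s3 → s0 → s2 → s1 → s2 → s5 → s0 → s0 → s0 → s2 → s1 → s3 → s1
End state s1 is accepting.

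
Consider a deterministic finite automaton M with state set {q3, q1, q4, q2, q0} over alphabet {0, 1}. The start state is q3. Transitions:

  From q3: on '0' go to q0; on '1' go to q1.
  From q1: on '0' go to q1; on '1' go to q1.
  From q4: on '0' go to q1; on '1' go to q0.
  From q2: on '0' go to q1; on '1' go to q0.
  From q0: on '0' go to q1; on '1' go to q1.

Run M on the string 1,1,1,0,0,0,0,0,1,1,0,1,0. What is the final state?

Trace: q3 -1-> q1 -1-> q1 -1-> q1 -0-> q1 -0-> q1 -0-> q1 -0-> q1 -0-> q1 -1-> q1 -1-> q1 -0-> q1 -1-> q1 -0-> q1

q1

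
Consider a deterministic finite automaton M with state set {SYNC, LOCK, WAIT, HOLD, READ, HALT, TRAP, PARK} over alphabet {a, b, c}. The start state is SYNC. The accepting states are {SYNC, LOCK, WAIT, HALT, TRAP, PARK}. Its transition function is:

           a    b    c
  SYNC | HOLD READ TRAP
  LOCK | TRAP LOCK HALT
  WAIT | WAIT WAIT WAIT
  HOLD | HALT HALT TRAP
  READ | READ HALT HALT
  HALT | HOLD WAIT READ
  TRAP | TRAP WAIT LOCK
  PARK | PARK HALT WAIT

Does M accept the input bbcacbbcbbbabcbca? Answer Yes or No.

SYNC → READ → HALT → READ → READ → HALT → WAIT → WAIT → WAIT → WAIT → WAIT → WAIT → WAIT → WAIT → WAIT → WAIT → WAIT → WAIT
End state WAIT is accepting.

Yes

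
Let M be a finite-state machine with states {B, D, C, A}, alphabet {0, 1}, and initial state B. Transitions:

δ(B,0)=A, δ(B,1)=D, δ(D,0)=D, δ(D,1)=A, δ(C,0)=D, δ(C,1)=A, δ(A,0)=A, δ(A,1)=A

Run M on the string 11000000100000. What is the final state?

B → D → A → A → A → A → A → A → A → A → A → A → A → A → A

A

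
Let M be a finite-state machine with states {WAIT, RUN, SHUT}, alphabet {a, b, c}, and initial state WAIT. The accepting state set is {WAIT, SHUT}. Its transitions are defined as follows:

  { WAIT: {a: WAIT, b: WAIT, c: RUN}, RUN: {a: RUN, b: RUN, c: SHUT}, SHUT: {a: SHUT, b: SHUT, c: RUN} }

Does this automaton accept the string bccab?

WAIT → WAIT → RUN → SHUT → SHUT → SHUT
End state SHUT is accepting.

Yes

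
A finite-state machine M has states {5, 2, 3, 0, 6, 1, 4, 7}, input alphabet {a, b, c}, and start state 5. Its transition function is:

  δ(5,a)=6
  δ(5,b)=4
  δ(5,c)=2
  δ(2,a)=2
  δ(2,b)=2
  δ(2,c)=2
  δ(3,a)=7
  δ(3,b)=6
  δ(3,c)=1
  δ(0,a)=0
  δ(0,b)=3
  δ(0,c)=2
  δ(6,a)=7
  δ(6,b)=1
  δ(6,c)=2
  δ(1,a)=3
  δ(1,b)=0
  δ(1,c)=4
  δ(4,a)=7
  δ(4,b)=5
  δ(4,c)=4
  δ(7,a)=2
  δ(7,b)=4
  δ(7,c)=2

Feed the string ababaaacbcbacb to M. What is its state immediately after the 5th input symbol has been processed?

start at 5
read 'a': 5 → 6
read 'b': 6 → 1
read 'a': 1 → 3
read 'b': 3 → 6
read 'a': 6 → 7
After 5 symbols: 7.

7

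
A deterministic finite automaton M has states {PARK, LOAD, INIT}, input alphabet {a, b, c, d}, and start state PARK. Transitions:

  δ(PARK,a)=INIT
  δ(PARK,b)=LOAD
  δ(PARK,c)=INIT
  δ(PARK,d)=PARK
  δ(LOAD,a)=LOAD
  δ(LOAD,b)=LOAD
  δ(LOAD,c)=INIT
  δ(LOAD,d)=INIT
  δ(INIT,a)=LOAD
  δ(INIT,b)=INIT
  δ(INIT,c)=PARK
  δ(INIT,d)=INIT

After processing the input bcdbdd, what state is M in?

INIT

start at PARK
read 'b': PARK → LOAD
read 'c': LOAD → INIT
read 'd': INIT → INIT
read 'b': INIT → INIT
read 'd': INIT → INIT
read 'd': INIT → INIT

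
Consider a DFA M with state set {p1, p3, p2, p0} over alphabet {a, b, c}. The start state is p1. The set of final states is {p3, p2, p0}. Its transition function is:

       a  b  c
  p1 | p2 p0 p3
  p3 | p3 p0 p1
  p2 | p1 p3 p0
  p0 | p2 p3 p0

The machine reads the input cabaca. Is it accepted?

start at p1
read 'c': p1 → p3
read 'a': p3 → p3
read 'b': p3 → p0
read 'a': p0 → p2
read 'c': p2 → p0
read 'a': p0 → p2
End state p2 is accepting.

Yes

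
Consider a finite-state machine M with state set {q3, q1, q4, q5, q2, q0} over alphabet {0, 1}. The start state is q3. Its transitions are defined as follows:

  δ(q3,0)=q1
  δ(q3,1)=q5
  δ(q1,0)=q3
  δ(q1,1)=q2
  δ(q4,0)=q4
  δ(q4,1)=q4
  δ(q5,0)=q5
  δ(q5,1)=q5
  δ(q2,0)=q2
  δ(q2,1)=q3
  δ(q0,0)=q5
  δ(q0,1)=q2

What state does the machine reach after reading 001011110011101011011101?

start at q3
read '0': q3 → q1
read '0': q1 → q3
read '1': q3 → q5
read '0': q5 → q5
read '1': q5 → q5
read '1': q5 → q5
read '1': q5 → q5
read '1': q5 → q5
read '0': q5 → q5
read '0': q5 → q5
read '1': q5 → q5
read '1': q5 → q5
read '1': q5 → q5
read '0': q5 → q5
read '1': q5 → q5
read '0': q5 → q5
read '1': q5 → q5
read '1': q5 → q5
read '0': q5 → q5
read '1': q5 → q5
read '1': q5 → q5
read '1': q5 → q5
read '0': q5 → q5
read '1': q5 → q5

q5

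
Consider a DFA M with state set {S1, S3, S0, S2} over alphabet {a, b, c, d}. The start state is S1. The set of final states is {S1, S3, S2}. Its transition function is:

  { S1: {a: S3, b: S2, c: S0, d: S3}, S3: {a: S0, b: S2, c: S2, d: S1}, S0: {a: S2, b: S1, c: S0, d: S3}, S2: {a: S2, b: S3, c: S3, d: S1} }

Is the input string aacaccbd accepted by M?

Trace: S1 -a-> S3 -a-> S0 -c-> S0 -a-> S2 -c-> S3 -c-> S2 -b-> S3 -d-> S1
End state S1 is accepting.

Yes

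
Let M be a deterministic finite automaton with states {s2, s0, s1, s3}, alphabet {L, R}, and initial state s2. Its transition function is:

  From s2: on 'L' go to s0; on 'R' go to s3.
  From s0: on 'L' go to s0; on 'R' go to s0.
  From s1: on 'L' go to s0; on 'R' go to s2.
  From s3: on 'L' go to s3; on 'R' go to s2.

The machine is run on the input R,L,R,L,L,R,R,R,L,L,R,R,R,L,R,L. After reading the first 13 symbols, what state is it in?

s2 → s3 → s3 → s2 → s0 → s0 → s0 → s0 → s0 → s0 → s0 → s0 → s0 → s0
After 13 symbols: s0.

s0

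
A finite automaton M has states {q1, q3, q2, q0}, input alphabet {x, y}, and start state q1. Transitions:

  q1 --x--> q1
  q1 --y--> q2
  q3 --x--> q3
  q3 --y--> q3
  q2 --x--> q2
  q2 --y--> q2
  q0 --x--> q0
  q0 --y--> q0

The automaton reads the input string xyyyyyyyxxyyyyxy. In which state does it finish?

q2

start at q1
read 'x': q1 → q1
read 'y': q1 → q2
read 'y': q2 → q2
read 'y': q2 → q2
read 'y': q2 → q2
read 'y': q2 → q2
read 'y': q2 → q2
read 'y': q2 → q2
read 'x': q2 → q2
read 'x': q2 → q2
read 'y': q2 → q2
read 'y': q2 → q2
read 'y': q2 → q2
read 'y': q2 → q2
read 'x': q2 → q2
read 'y': q2 → q2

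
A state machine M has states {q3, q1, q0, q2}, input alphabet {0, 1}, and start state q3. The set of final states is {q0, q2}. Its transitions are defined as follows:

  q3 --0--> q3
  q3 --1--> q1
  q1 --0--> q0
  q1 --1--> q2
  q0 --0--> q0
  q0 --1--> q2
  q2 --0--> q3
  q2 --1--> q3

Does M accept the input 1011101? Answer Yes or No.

Trace: q3 -1-> q1 -0-> q0 -1-> q2 -1-> q3 -1-> q1 -0-> q0 -1-> q2
End state q2 is accepting.

Yes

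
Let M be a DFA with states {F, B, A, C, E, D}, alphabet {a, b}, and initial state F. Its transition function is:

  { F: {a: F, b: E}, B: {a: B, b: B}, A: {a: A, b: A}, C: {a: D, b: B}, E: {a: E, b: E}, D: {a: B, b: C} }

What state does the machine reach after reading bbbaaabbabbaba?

F → E → E → E → E → E → E → E → E → E → E → E → E → E → E

E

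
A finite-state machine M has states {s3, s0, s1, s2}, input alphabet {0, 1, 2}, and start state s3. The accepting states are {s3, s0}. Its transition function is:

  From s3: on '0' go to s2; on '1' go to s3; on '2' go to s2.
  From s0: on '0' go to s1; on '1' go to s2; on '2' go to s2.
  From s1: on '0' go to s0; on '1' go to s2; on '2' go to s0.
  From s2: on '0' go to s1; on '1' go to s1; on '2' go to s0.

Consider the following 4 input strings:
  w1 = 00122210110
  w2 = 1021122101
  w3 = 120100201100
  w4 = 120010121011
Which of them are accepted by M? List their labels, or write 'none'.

w1:
  start at s3
  read '0': s3 → s2
  read '0': s2 → s1
  read '1': s1 → s2
  read '2': s2 → s0
  read '2': s0 → s2
  read '2': s2 → s0
  read '1': s0 → s2
  read '0': s2 → s1
  read '1': s1 → s2
  read '1': s2 → s1
  read '0': s1 → s0
  end s0, accepted
w2:
  start at s3
  read '1': s3 → s3
  read '0': s3 → s2
  read '2': s2 → s0
  read '1': s0 → s2
  read '1': s2 → s1
  read '2': s1 → s0
  read '2': s0 → s2
  read '1': s2 → s1
  read '0': s1 → s0
  read '1': s0 → s2
  end s2, rejected
w3:
  start at s3
  read '1': s3 → s3
  read '2': s3 → s2
  read '0': s2 → s1
  read '1': s1 → s2
  read '0': s2 → s1
  read '0': s1 → s0
  read '2': s0 → s2
  read '0': s2 → s1
  read '1': s1 → s2
  read '1': s2 → s1
  read '0': s1 → s0
  read '0': s0 → s1
  end s1, rejected
w4:
  start at s3
  read '1': s3 → s3
  read '2': s3 → s2
  read '0': s2 → s1
  read '0': s1 → s0
  read '1': s0 → s2
  read '0': s2 → s1
  read '1': s1 → s2
  read '2': s2 → s0
  read '1': s0 → s2
  read '0': s2 → s1
  read '1': s1 → s2
  read '1': s2 → s1
  end s1, rejected

w1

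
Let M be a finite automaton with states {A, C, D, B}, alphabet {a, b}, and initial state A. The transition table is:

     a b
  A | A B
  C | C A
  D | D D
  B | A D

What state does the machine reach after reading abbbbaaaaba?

start at A
read 'a': A → A
read 'b': A → B
read 'b': B → D
read 'b': D → D
read 'b': D → D
read 'a': D → D
read 'a': D → D
read 'a': D → D
read 'a': D → D
read 'b': D → D
read 'a': D → D

D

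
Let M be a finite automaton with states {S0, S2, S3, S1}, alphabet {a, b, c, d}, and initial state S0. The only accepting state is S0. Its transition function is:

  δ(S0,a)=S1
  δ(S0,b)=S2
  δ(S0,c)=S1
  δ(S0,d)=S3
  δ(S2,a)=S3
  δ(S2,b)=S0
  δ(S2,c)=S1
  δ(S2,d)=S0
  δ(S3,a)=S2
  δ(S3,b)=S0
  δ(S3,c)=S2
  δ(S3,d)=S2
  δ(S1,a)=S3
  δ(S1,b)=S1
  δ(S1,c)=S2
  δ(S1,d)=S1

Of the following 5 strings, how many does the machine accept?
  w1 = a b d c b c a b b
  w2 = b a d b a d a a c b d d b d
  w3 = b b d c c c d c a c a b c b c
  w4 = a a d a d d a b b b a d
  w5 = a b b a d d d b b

w1:
  start at S0
  read 'a': S0 → S1
  read 'b': S1 → S1
  read 'd': S1 → S1
  read 'c': S1 → S2
  read 'b': S2 → S0
  read 'c': S0 → S1
  read 'a': S1 → S3
  read 'b': S3 → S0
  read 'b': S0 → S2
  end S2, rejected
w2:
  start at S0
  read 'b': S0 → S2
  read 'a': S2 → S3
  read 'd': S3 → S2
  read 'b': S2 → S0
  read 'a': S0 → S1
  read 'd': S1 → S1
  read 'a': S1 → S3
  read 'a': S3 → S2
  read 'c': S2 → S1
  read 'b': S1 → S1
  read 'd': S1 → S1
  read 'd': S1 → S1
  read 'b': S1 → S1
  read 'd': S1 → S1
  end S1, rejected
w3:
  start at S0
  read 'b': S0 → S2
  read 'b': S2 → S0
  read 'd': S0 → S3
  read 'c': S3 → S2
  read 'c': S2 → S1
  read 'c': S1 → S2
  read 'd': S2 → S0
  read 'c': S0 → S1
  read 'a': S1 → S3
  read 'c': S3 → S2
  read 'a': S2 → S3
  read 'b': S3 → S0
  read 'c': S0 → S1
  read 'b': S1 → S1
  read 'c': S1 → S2
  end S2, rejected
w4:
  start at S0
  read 'a': S0 → S1
  read 'a': S1 → S3
  read 'd': S3 → S2
  read 'a': S2 → S3
  read 'd': S3 → S2
  read 'd': S2 → S0
  read 'a': S0 → S1
  read 'b': S1 → S1
  read 'b': S1 → S1
  read 'b': S1 → S1
  read 'a': S1 → S3
  read 'd': S3 → S2
  end S2, rejected
w5:
  start at S0
  read 'a': S0 → S1
  read 'b': S1 → S1
  read 'b': S1 → S1
  read 'a': S1 → S3
  read 'd': S3 → S2
  read 'd': S2 → S0
  read 'd': S0 → S3
  read 'b': S3 → S0
  read 'b': S0 → S2
  end S2, rejected

0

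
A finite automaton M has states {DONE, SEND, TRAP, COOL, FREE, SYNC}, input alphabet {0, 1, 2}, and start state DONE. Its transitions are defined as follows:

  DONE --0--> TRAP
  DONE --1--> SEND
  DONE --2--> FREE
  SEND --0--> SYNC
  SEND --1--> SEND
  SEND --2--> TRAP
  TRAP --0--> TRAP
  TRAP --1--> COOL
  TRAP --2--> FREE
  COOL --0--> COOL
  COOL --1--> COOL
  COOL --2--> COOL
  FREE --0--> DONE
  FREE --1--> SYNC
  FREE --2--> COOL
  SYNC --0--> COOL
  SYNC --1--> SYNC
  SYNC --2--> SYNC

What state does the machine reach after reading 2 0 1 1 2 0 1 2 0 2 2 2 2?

COOL

start at DONE
read '2': DONE → FREE
read '0': FREE → DONE
read '1': DONE → SEND
read '1': SEND → SEND
read '2': SEND → TRAP
read '0': TRAP → TRAP
read '1': TRAP → COOL
read '2': COOL → COOL
read '0': COOL → COOL
read '2': COOL → COOL
read '2': COOL → COOL
read '2': COOL → COOL
read '2': COOL → COOL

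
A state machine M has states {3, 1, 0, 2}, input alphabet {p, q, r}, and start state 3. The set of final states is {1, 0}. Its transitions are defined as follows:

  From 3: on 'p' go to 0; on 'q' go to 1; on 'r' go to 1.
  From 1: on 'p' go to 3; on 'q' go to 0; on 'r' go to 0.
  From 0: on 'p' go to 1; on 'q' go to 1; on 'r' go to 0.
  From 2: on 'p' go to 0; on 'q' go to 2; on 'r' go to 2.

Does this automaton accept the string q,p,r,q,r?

start at 3
read 'q': 3 → 1
read 'p': 1 → 3
read 'r': 3 → 1
read 'q': 1 → 0
read 'r': 0 → 0
End state 0 is accepting.

Yes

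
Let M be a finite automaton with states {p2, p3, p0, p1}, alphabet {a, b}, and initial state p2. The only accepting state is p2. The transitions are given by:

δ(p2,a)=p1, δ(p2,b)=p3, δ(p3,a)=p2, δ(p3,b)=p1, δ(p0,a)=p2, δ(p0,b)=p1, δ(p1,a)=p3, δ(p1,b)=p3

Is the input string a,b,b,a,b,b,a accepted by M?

p2 → p1 → p3 → p1 → p3 → p1 → p3 → p2
End state p2 is accepting.

Yes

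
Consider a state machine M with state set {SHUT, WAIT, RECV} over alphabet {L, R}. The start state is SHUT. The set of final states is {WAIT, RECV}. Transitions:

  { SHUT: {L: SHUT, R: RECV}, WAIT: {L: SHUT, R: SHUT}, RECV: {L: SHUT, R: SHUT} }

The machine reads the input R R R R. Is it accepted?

start at SHUT
read 'R': SHUT → RECV
read 'R': RECV → SHUT
read 'R': SHUT → RECV
read 'R': RECV → SHUT
End state SHUT is not accepting.

No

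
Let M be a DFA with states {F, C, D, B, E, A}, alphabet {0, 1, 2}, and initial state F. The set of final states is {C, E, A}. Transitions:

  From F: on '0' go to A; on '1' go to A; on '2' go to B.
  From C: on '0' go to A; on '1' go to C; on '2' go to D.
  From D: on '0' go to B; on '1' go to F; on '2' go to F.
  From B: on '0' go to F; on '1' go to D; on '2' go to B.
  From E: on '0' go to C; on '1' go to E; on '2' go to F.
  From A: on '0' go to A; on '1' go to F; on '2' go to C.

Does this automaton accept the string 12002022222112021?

No

F → A → C → A → A → C → A → C → D → F → B → B → D → F → B → F → B → D
End state D is not accepting.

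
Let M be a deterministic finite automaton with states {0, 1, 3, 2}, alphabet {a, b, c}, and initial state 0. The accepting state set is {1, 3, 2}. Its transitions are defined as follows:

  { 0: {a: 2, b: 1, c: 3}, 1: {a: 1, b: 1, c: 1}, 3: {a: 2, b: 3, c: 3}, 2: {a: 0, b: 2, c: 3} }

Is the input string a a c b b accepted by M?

Trace: 0 -a-> 2 -a-> 0 -c-> 3 -b-> 3 -b-> 3
End state 3 is accepting.

Yes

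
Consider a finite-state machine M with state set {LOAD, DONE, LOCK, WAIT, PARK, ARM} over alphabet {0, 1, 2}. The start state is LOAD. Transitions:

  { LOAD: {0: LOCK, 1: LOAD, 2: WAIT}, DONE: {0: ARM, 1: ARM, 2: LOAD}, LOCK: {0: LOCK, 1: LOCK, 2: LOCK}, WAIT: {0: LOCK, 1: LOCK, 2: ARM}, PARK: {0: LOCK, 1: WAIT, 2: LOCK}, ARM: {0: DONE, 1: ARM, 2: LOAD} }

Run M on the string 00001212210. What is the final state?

LOCK

LOAD → LOCK → LOCK → LOCK → LOCK → LOCK → LOCK → LOCK → LOCK → LOCK → LOCK → LOCK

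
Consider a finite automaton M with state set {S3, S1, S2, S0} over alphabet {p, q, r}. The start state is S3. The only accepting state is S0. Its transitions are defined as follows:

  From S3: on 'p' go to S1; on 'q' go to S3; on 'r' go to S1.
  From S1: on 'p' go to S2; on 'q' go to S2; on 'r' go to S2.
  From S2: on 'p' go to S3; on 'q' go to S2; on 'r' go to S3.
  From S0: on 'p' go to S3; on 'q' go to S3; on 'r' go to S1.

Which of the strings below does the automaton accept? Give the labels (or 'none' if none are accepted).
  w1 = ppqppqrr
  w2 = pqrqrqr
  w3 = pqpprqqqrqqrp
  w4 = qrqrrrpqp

none

w1: Trace: S3 -p-> S1 -p-> S2 -q-> S2 -p-> S3 -p-> S1 -q-> S2 -r-> S3 -r-> S1  → end S1, rejected
w2: Trace: S3 -p-> S1 -q-> S2 -r-> S3 -q-> S3 -r-> S1 -q-> S2 -r-> S3  → end S3, rejected
w3: Trace: S3 -p-> S1 -q-> S2 -p-> S3 -p-> S1 -r-> S2 -q-> S2 -q-> S2 -q-> S2 -r-> S3 -q-> S3 -q-> S3 -r-> S1 -p-> S2  → end S2, rejected
w4: Trace: S3 -q-> S3 -r-> S1 -q-> S2 -r-> S3 -r-> S1 -r-> S2 -p-> S3 -q-> S3 -p-> S1  → end S1, rejected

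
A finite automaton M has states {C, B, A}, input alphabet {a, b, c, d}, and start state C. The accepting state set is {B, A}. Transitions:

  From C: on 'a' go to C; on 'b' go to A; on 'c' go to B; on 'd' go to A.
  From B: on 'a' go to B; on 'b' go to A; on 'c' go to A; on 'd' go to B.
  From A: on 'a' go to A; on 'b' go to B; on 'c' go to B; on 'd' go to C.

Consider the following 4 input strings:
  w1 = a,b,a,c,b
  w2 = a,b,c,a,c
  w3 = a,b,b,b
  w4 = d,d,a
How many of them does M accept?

w1: Trace: C -a-> C -b-> A -a-> A -c-> B -b-> A  → end A, accepted
w2: Trace: C -a-> C -b-> A -c-> B -a-> B -c-> A  → end A, accepted
w3: Trace: C -a-> C -b-> A -b-> B -b-> A  → end A, accepted
w4: Trace: C -d-> A -d-> C -a-> C  → end C, rejected

3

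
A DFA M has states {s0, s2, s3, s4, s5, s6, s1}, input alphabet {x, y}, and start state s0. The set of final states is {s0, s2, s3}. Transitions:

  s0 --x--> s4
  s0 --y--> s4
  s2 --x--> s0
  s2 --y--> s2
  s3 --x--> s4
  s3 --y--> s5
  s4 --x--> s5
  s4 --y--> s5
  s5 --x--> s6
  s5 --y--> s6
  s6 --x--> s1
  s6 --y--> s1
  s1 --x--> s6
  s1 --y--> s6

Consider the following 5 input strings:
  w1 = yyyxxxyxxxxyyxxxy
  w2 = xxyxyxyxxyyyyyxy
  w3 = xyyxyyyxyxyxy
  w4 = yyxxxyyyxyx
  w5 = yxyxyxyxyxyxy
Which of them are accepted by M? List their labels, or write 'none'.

w1:
  start at s0
  read 'y': s0 → s4
  read 'y': s4 → s5
  read 'y': s5 → s6
  read 'x': s6 → s1
  read 'x': s1 → s6
  read 'x': s6 → s1
  read 'y': s1 → s6
  read 'x': s6 → s1
  read 'x': s1 → s6
  read 'x': s6 → s1
  read 'x': s1 → s6
  read 'y': s6 → s1
  read 'y': s1 → s6
  read 'x': s6 → s1
  read 'x': s1 → s6
  read 'x': s6 → s1
  read 'y': s1 → s6
  end s6, rejected
w2:
  start at s0
  read 'x': s0 → s4
  read 'x': s4 → s5
  read 'y': s5 → s6
  read 'x': s6 → s1
  read 'y': s1 → s6
  read 'x': s6 → s1
  read 'y': s1 → s6
  read 'x': s6 → s1
  read 'x': s1 → s6
  read 'y': s6 → s1
  read 'y': s1 → s6
  read 'y': s6 → s1
  read 'y': s1 → s6
  read 'y': s6 → s1
  read 'x': s1 → s6
  read 'y': s6 → s1
  end s1, rejected
w3:
  start at s0
  read 'x': s0 → s4
  read 'y': s4 → s5
  read 'y': s5 → s6
  read 'x': s6 → s1
  read 'y': s1 → s6
  read 'y': s6 → s1
  read 'y': s1 → s6
  read 'x': s6 → s1
  read 'y': s1 → s6
  read 'x': s6 → s1
  read 'y': s1 → s6
  read 'x': s6 → s1
  read 'y': s1 → s6
  end s6, rejected
w4:
  start at s0
  read 'y': s0 → s4
  read 'y': s4 → s5
  read 'x': s5 → s6
  read 'x': s6 → s1
  read 'x': s1 → s6
  read 'y': s6 → s1
  read 'y': s1 → s6
  read 'y': s6 → s1
  read 'x': s1 → s6
  read 'y': s6 → s1
  read 'x': s1 → s6
  end s6, rejected
w5:
  start at s0
  read 'y': s0 → s4
  read 'x': s4 → s5
  read 'y': s5 → s6
  read 'x': s6 → s1
  read 'y': s1 → s6
  read 'x': s6 → s1
  read 'y': s1 → s6
  read 'x': s6 → s1
  read 'y': s1 → s6
  read 'x': s6 → s1
  read 'y': s1 → s6
  read 'x': s6 → s1
  read 'y': s1 → s6
  end s6, rejected

none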